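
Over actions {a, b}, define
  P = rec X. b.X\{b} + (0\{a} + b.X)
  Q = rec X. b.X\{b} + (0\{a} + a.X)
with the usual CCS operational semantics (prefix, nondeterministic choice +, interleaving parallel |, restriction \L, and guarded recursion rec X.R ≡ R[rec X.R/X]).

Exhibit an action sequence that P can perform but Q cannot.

bb

P's transition system — 2 states:
  p0 = rec X. b.X\{b} + (0\{a} + b.X) | —b→ p0, —b→ p1
  p1 = (rec X. b.X\{b} + (0\{a} + b.X))\{b} | deadlocked
Q's transition system — 2 states:
  q0 = rec X. b.X\{b} + (0\{a} + a.X) | —a→ q0, —b→ q1
  q1 = (rec X. b.X\{b} + (0\{a} + a.X))\{b} | —a→ q1
Executing bb from P (initial set {p0}):
  after b @ step 1: {p0, p1}
  after b @ step 2: {p0, p1}
  P completes σ.
Executing bb from Q (initial set {q0}):
  after b @ step 1: {q1}
  after b @ step 2: ∅ (Q stuck)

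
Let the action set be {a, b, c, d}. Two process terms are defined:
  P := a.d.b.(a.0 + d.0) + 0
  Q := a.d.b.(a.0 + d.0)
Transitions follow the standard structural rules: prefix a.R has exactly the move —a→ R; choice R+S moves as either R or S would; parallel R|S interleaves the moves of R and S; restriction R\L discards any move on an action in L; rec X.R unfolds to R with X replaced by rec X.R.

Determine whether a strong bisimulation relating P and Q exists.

YES

LTS(P): 5 reachable states
  u0 = a.d.b.(a.0 + d.0) + 0 :: —a→ u1
  u1 = d.b.(a.0 + d.0) :: —d→ u2
  u2 = b.(a.0 + d.0) :: —b→ u3
  u3 = a.0 + d.0 :: —a→ u4, —d→ u4
  u4 = 0 :: ·
LTS(Q): 5 reachable states
  v0 = a.d.b.(a.0 + d.0) :: —a→ v1
  v1 = d.b.(a.0 + d.0) :: —d→ v2
  v2 = b.(a.0 + d.0) :: —b→ v3
  v3 = a.0 + d.0 :: —a→ v4, —d→ v4
  v4 = 0 :: ·
Partition-refinement fixed point:
  B0 = {u0, v0}
  B1 = {u1, v1}
  B2 = {u2, v2}
  B3 = {u3, v3}
  B4 = {u4, v4}
u0 ∈ B0, v0 ∈ B0 → same block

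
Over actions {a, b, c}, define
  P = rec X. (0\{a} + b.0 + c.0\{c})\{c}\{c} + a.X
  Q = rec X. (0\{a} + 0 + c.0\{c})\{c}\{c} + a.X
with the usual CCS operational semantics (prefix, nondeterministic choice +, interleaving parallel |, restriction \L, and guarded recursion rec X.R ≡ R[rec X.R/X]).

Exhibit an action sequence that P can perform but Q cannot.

LTS(P): 2 reachable states
  s0 = rec X. (0\{a} + b.0 + c.0\{c})\{c}\{c} + a.X → =a=> s0, =b=> s1
  s1 = 0\{c}\{c} → stopped
LTS(Q): 1 reachable states
  t0 = rec X. (0\{a} + 0 + c.0\{c})\{c}\{c} + a.X → =a=> t0
Run σ = ⟨b⟩ on P: start {s0}
  [1] b ⇒ {s1}
  ✓ P
Run σ = ⟨b⟩ on Q: start {t0}
  [1] b ⇒ no successor for Q

b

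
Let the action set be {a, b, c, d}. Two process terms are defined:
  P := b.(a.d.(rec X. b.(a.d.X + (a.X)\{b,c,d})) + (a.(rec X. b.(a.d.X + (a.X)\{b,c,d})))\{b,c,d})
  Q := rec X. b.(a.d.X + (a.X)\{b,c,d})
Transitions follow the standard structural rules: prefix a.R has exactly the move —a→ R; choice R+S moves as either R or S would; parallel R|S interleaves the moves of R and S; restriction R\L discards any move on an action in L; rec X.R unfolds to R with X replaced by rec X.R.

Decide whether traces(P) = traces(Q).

Reachable graph of P (5 states):
  p0 = b.(a.d.(rec X. b.(a.d.X + (a.X)\{b,c,d})) + (a.(rec X. b.(a.d.X + (a.X)\{b,c,d})))\{b,c,d}) | —b→ p1
  p1 = a.d.(rec X. b.(a.d.X + (a.X)\{b,c,d})) + (a.(rec X. b.(a.d.X + (a.X)\{b,c,d})))\{b,c,d} | —a→ p2, —a→ p3
  p2 = (rec X. b.(a.d.X + (a.X)\{b,c,d}))\{b,c,d} | ·
  p3 = d.(rec X. b.(a.d.X + (a.X)\{b,c,d})) | —d→ p4
  p4 = rec X. b.(a.d.X + (a.X)\{b,c,d}) | —b→ p1
Reachable graph of Q (4 states):
  q0 = rec X. b.(a.d.X + (a.X)\{b,c,d}) | —b→ q1
  q1 = a.d.(rec X. b.(a.d.X + (a.X)\{b,c,d})) + (a.(rec X. b.(a.d.X + (a.X)\{b,c,d})))\{b,c,d} | —a→ q2, —a→ q3
  q2 = (rec X. b.(a.d.X + (a.X)\{b,c,d}))\{b,c,d} | ·
  q3 = d.(rec X. b.(a.d.X + (a.X)\{b,c,d})) | —d→ q0
Coarsest stable partition (strong bisimilarity classes):
  B0 = {p0, p4, q0}
  B1 = {p1, q1}
  B2 = {p3, q3}
  B3 = {p2, q2}
p0 ∈ B0, q0 ∈ B0 → same block
Bisimilar ⇒ trace-equivalent.

traces(P) = traces(Q)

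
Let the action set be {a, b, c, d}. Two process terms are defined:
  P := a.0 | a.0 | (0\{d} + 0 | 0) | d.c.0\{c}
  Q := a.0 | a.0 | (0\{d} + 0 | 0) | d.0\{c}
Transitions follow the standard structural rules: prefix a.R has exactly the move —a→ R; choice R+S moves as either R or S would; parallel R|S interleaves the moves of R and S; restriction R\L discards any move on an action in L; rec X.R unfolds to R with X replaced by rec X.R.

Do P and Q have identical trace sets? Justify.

NO — witness ⟨dc⟩

P's transition system — 12 states:
  m0 = a.0 | a.0 | (0\{d} + 0 | 0) | d.c.0\{c} | -a-> m1, -a-> m2, -d-> m3
  m1 = 0 | a.0 | (0\{d} + 0 | 0) | d.c.0\{c} | -a-> m4, -d-> m5
  m2 = a.0 | 0 | (0\{d} + 0 | 0) | d.c.0\{c} | -a-> m4, -d-> m6
  m3 = a.0 | a.0 | (0\{d} + 0 | 0) | c.0\{c} | -a-> m5, -a-> m6, -c-> m7
  m4 = 0 | 0 | (0\{d} + 0 | 0) | d.c.0\{c} | -d-> m8
  m5 = 0 | a.0 | (0\{d} + 0 | 0) | c.0\{c} | -a-> m8, -c-> m9
  m6 = a.0 | 0 | (0\{d} + 0 | 0) | c.0\{c} | -a-> m8, -c-> m10
  m7 = a.0 | a.0 | (0\{d} + 0 | 0) | 0\{c} | -a-> m10, -a-> m9
  m8 = 0 | 0 | (0\{d} + 0 | 0) | c.0\{c} | -c-> m11
  m9 = 0 | a.0 | (0\{d} + 0 | 0) | 0\{c} | -a-> m11
  m10 = a.0 | 0 | (0\{d} + 0 | 0) | 0\{c} | -a-> m11
  m11 = 0 | 0 | (0\{d} + 0 | 0) | 0\{c} | ·
Q's transition system — 8 states:
  n0 = a.0 | a.0 | (0\{d} + 0 | 0) | d.0\{c} | -a-> n1, -a-> n2, -d-> n3
  n1 = 0 | a.0 | (0\{d} + 0 | 0) | d.0\{c} | -a-> n4, -d-> n5
  n2 = a.0 | 0 | (0\{d} + 0 | 0) | d.0\{c} | -a-> n4, -d-> n6
  n3 = a.0 | a.0 | (0\{d} + 0 | 0) | 0\{c} | -a-> n5, -a-> n6
  n4 = 0 | 0 | (0\{d} + 0 | 0) | d.0\{c} | -d-> n7
  n5 = 0 | a.0 | (0\{d} + 0 | 0) | 0\{c} | -a-> n7
  n6 = a.0 | 0 | (0\{d} + 0 | 0) | 0\{c} | -a-> n7
  n7 = 0 | 0 | (0\{d} + 0 | 0) | 0\{c} | ·
Run σ = ⟨dc⟩ on P: start {m0}
  after d @ step 1: {m3}
  after c @ step 2: {m7}
  ✓ P
Run σ = ⟨dc⟩ on Q: start {n0}
  after d @ step 1: {n3}
  after c @ step 2: no successor for Q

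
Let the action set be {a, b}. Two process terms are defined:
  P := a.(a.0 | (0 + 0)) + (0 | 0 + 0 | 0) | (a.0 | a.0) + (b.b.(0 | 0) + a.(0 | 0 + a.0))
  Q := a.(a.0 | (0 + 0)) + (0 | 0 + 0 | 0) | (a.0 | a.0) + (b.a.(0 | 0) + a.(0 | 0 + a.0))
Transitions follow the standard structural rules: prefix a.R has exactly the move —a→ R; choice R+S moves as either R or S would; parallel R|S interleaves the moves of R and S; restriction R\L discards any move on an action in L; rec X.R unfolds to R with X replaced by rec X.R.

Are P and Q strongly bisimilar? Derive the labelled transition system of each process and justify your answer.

LTS(P): 10 reachable states
  p0 = a.(a.0 | (0 + 0)) + (0 | 0 + 0 | 0) | (a.0 | a.0) + (b.b.(0 | 0) + a.(0 | 0 + a.0)) ⊢ -a-> p1, -a-> p2, -a-> p3, -a-> p4, -b-> p5
  p1 = (0 | 0 + 0 | 0) | (0 | a.0) ⊢ -a-> p6
  p2 = (0 | 0 + 0 | 0) | (a.0 | 0) ⊢ -a-> p6
  p3 = 0 | 0 + a.0 ⊢ -a-> p7
  p4 = a.0 | (0 + 0) ⊢ -a-> p8
  p5 = b.(0 | 0) ⊢ -b-> p9
  p6 = (0 | 0 + 0 | 0) | (0 | 0) ⊢ deadlocked
  p7 = 0 ⊢ deadlocked
  p8 = 0 | (0 + 0) ⊢ deadlocked
  p9 = 0 | 0 ⊢ deadlocked
LTS(Q): 10 reachable states
  q0 = a.(a.0 | (0 + 0)) + (0 | 0 + 0 | 0) | (a.0 | a.0) + (b.a.(0 | 0) + a.(0 | 0 + a.0)) ⊢ -a-> q1, -a-> q2, -a-> q3, -a-> q4, -b-> q5
  q1 = (0 | 0 + 0 | 0) | (0 | a.0) ⊢ -a-> q6
  q2 = (0 | 0 + 0 | 0) | (a.0 | 0) ⊢ -a-> q6
  q3 = 0 | 0 + a.0 ⊢ -a-> q7
  q4 = a.0 | (0 + 0) ⊢ -a-> q8
  q5 = a.(0 | 0) ⊢ -a-> q9
  q6 = (0 | 0 + 0 | 0) | (0 | 0) ⊢ deadlocked
  q7 = 0 ⊢ deadlocked
  q8 = 0 | (0 + 0) ⊢ deadlocked
  q9 = 0 | 0 ⊢ deadlocked
Bisimilarity quotient blocks:
  B0 = {p0}
  B1 = {p1, p2, p3, p4, q1, q2, q3, q4, q5}
  B2 = {p6, p7, p8, p9, q6, q7, q8, q9}
  B3 = {p5}
  B4 = {q0}
p0 ∈ B0, q0 ∈ B4 → different blocks

not bisimilar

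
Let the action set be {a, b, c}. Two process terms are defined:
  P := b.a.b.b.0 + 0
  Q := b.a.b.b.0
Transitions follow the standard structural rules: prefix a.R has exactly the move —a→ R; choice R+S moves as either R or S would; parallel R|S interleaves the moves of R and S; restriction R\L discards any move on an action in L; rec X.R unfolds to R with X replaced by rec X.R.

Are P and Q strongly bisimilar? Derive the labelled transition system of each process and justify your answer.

Reachable graph of P (5 states):
  p0 = b.a.b.b.0 + 0 has moves --b--▸ p1
  p1 = a.b.b.0 has moves --a--▸ p2
  p2 = b.b.0 has moves --b--▸ p3
  p3 = b.0 has moves --b--▸ p4
  p4 = 0 has moves (no moves)
Reachable graph of Q (5 states):
  q0 = b.a.b.b.0 has moves --b--▸ q1
  q1 = a.b.b.0 has moves --a--▸ q2
  q2 = b.b.0 has moves --b--▸ q3
  q3 = b.0 has moves --b--▸ q4
  q4 = 0 has moves (no moves)
Bisimilarity quotient blocks:
  B0 = {p0, q0}
  B1 = {p1, q1}
  B2 = {p2, q2}
  B3 = {p3, q3}
  B4 = {p4, q4}
p0 ∈ B0, q0 ∈ B0 → same block

YES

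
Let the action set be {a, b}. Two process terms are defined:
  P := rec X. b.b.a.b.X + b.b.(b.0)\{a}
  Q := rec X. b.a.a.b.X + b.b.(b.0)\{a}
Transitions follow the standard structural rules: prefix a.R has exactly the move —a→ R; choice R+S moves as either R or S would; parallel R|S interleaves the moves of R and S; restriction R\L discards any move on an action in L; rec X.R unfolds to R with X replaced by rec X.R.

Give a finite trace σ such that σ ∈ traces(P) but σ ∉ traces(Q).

bba

LTS(P): 7 reachable states
  m0 = rec X. b.b.a.b.X + b.b.(b.0)\{a} | ··b··> m1, ··b··> m2
  m1 = b.(b.0)\{a} | ··b··> m3
  m2 = b.a.b.(rec X. b.b.a.b.X + b.b.(b.0)\{a}) | ··b··> m4
  m3 = (b.0)\{a} | ··b··> m5
  m4 = a.b.(rec X. b.b.a.b.X + b.b.(b.0)\{a}) | ··a··> m6
  m5 = 0\{a} | (no moves)
  m6 = b.(rec X. b.b.a.b.X + b.b.(b.0)\{a}) | ··b··> m0
LTS(Q): 7 reachable states
  n0 = rec X. b.a.a.b.X + b.b.(b.0)\{a} | ··b··> n1, ··b··> n2
  n1 = a.a.b.(rec X. b.a.a.b.X + b.b.(b.0)\{a}) | ··a··> n3
  n2 = b.(b.0)\{a} | ··b··> n4
  n3 = a.b.(rec X. b.a.a.b.X + b.b.(b.0)\{a}) | ··a··> n5
  n4 = (b.0)\{a} | ··b··> n6
  n5 = b.(rec X. b.a.a.b.X + b.b.(b.0)\{a}) | ··b··> n0
  n6 = 0\{a} | (no moves)
Trace ⟨bba⟩ through P, begin at {m0}:
  after b @ step 1: {m1, m2}
  after b @ step 2: {m3, m4}
  after a @ step 3: {m6}
  — P admits the full trace.
Trace ⟨bba⟩ through Q, begin at {n0}:
  after b @ step 1: {n1, n2}
  after b @ step 2: {n4}
  after a @ step 3: ∅ (Q stuck)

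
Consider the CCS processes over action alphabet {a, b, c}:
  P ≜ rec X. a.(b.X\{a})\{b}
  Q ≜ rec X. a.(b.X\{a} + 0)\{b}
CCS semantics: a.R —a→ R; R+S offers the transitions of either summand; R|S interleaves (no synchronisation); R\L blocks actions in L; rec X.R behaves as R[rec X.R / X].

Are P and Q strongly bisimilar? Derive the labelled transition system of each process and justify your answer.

YES

LTS(P): 2 reachable states
  u0 = rec X. a.(b.X\{a})\{b} → =a=> u1
  u1 = (b.(rec X. a.(b.X\{a})\{b})\{a})\{b} → (no moves)
LTS(Q): 2 reachable states
  v0 = rec X. a.(b.X\{a} + 0)\{b} → =a=> v1
  v1 = (b.(rec X. a.(b.X\{a} + 0)\{b})\{a} + 0)\{b} → (no moves)
Coarsest stable partition (strong bisimilarity classes):
  B0 = {u0, v0}
  B1 = {u1, v1}
u0 ∈ B0, v0 ∈ B0 → same block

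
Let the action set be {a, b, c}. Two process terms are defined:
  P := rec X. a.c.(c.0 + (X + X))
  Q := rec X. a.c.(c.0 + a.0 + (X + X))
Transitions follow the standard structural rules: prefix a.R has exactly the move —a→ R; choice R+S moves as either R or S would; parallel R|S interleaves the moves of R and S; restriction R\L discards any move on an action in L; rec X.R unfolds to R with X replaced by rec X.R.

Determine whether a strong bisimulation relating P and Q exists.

P's transition system — 4 states:
  s0 = rec X. a.c.(c.0 + (X + X)) | ··a··> s1
  s1 = c.(c.0 + ((rec X. a.c.(c.0 + (X + X))) + (rec X. a.c.(c.0 + (X + X))))) | ··c··> s2
  s2 = c.0 + ((rec X. a.c.(c.0 + (X + X))) + (rec X. a.c.(c.0 + (X + X)))) | ··a··> s1, ··c··> s3
  s3 = 0 | stopped
Q's transition system — 4 states:
  t0 = rec X. a.c.(c.0 + a.0 + (X + X)) | ··a··> t1
  t1 = c.(c.0 + a.0 + ((rec X. a.c.(c.0 + a.0 + (X + X))) + (rec X. a.c.(c.0 + a.0 + (X + X))))) | ··c··> t2
  t2 = c.0 + a.0 + ((rec X. a.c.(c.0 + a.0 + (X + X))) + (rec X. a.c.(c.0 + a.0 + (X + X)))) | ··a··> t1, ··a··> t3, ··c··> t3
  t3 = 0 | stopped
Partition-refinement fixed point:
  B0 = {s0}
  B1 = {s1}
  B2 = {s2}
  B3 = {s3, t3}
  B4 = {t0}
  B5 = {t1}
  B6 = {t2}
s0 ∈ B0, t0 ∈ B4 → different blocks

not bisimilar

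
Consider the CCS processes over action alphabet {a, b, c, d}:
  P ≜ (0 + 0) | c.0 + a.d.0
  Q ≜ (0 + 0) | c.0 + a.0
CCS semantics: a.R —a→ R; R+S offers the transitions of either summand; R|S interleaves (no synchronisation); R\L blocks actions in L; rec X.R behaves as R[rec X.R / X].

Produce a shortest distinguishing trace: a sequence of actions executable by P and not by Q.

ad

P's transition system — 4 states:
  u0 = (0 + 0) | c.0 + a.d.0 :: ··a··> u1, ··c··> u2
  u1 = d.0 :: ··d··> u3
  u2 = (0 + 0) | 0 :: ∅
  u3 = 0 :: ∅
Q's transition system — 3 states:
  v0 = (0 + 0) | c.0 + a.0 :: ··a··> v1, ··c··> v2
  v1 = 0 :: ∅
  v2 = (0 + 0) | 0 :: ∅
Trace ⟨ad⟩ through P, begin at {u0}:
  [1] a ⇒ {u1}
  [2] d ⇒ {u3}
  — P admits the full trace.
Trace ⟨ad⟩ through Q, begin at {v0}:
  [1] a ⇒ {v1}
  [2] d ⇒ ∅  — Q cannot continue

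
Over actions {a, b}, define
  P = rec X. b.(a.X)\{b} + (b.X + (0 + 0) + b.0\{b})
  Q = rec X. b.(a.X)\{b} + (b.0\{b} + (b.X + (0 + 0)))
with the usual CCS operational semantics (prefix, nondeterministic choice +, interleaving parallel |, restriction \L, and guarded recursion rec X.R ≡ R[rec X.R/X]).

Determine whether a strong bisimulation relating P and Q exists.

bisimilar

P's transition system — 4 states:
  p0 = rec X. b.(a.X)\{b} + (b.X + (0 + 0) + b.0\{b}) ⊢ ··b··> p0, ··b··> p1, ··b··> p2
  p1 = (a.(rec X. b.(a.X)\{b} + (b.X + (0 + 0) + b.0\{b})))\{b} ⊢ ··a··> p3
  p2 = 0\{b} ⊢ ·
  p3 = (rec X. b.(a.X)\{b} + (b.X + (0 + 0) + b.0\{b}))\{b} ⊢ ·
Q's transition system — 4 states:
  q0 = rec X. b.(a.X)\{b} + (b.0\{b} + (b.X + (0 + 0))) ⊢ ··b··> q0, ··b··> q1, ··b··> q2
  q1 = (a.(rec X. b.(a.X)\{b} + (b.0\{b} + (b.X + (0 + 0)))))\{b} ⊢ ··a··> q3
  q2 = 0\{b} ⊢ ·
  q3 = (rec X. b.(a.X)\{b} + (b.0\{b} + (b.X + (0 + 0))))\{b} ⊢ ·
Coarsest stable partition (strong bisimilarity classes):
  B0 = {p0, q0}
  B1 = {p1, q1}
  B2 = {p2, p3, q2, q3}
p0 ∈ B0, q0 ∈ B0 → same block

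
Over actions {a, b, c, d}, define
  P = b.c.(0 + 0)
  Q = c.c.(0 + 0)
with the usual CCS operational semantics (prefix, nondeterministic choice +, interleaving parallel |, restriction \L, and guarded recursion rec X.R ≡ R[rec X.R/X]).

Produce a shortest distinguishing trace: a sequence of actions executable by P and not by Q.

P's transition system — 3 states:
  u0 = b.c.(0 + 0) → —b→ u1
  u1 = c.(0 + 0) → —c→ u2
  u2 = 0 + 0 → (no moves)
Q's transition system — 3 states:
  v0 = c.c.(0 + 0) → —c→ v1
  v1 = c.(0 + 0) → —c→ v2
  v2 = 0 + 0 → (no moves)
Trace ⟨b⟩ through P, begin at {u0}:
  [1] b ⇒ {u1}
  P completes σ.
Trace ⟨b⟩ through Q, begin at {v0}:
  [1] b ⇒ ∅ (Q stuck)

b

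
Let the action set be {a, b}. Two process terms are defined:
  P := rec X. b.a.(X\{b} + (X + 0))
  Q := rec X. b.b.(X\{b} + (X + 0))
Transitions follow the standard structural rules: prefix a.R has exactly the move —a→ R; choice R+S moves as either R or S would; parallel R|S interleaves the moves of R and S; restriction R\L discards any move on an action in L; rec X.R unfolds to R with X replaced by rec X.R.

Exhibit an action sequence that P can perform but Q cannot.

ba

LTS(P): 3 reachable states
  p0 = rec X. b.a.(X\{b} + (X + 0)) ⊢ —b→ p1
  p1 = a.((rec X. b.a.(X\{b} + (X + 0)))\{b} + ((rec X. b.a.(X\{b} + (X + 0))) + 0)) ⊢ —a→ p2
  p2 = (rec X. b.a.(X\{b} + (X + 0)))\{b} + ((rec X. b.a.(X\{b} + (X + 0))) + 0) ⊢ —b→ p1
LTS(Q): 3 reachable states
  q0 = rec X. b.b.(X\{b} + (X + 0)) ⊢ —b→ q1
  q1 = b.((rec X. b.b.(X\{b} + (X + 0)))\{b} + ((rec X. b.b.(X\{b} + (X + 0))) + 0)) ⊢ —b→ q2
  q2 = (rec X. b.b.(X\{b} + (X + 0)))\{b} + ((rec X. b.b.(X\{b} + (X + 0))) + 0) ⊢ —b→ q1
Trace ⟨ba⟩ through P, begin at {p0}:
  step 1 (b): {p1}
  step 2 (a): {p2}
  ✓ P
Trace ⟨ba⟩ through Q, begin at {q0}:
  step 1 (b): {q1}
  step 2 (a): ∅ (Q stuck)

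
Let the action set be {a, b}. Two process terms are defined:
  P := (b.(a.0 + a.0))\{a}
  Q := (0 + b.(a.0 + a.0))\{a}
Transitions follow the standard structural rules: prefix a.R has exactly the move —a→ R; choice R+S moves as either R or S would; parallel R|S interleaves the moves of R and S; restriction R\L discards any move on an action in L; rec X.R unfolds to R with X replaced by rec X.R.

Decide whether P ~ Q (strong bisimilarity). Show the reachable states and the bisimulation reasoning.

LTS(P): 2 reachable states
  u0 = (b.(a.0 + a.0))\{a} ⊢ -b-> u1
  u1 = (a.0 + a.0)\{a} ⊢ ·
LTS(Q): 2 reachable states
  v0 = (0 + b.(a.0 + a.0))\{a} ⊢ -b-> v1
  v1 = (a.0 + a.0)\{a} ⊢ ·
Partition-refinement fixed point:
  B0 = {u0, v0}
  B1 = {u1, v1}
u0 ∈ B0, v0 ∈ B0 → same block

bisimilar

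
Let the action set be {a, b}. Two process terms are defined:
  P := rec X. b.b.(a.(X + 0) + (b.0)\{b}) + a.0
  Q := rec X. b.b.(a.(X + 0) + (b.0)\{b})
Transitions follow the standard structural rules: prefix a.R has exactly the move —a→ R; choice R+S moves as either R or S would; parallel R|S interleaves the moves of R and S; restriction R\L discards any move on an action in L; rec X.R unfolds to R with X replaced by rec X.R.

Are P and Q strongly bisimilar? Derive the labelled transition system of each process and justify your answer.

NO

P's transition system — 5 states:
  s0 = rec X. b.b.(a.(X + 0) + (b.0)\{b}) + a.0 :: -a-> s1, -b-> s2
  s1 = 0 :: (no moves)
  s2 = b.(a.((rec X. b.b.(a.(X + 0) + (b.0)\{b}) + a.0) + 0) + (b.0)\{b}) :: -b-> s3
  s3 = a.((rec X. b.b.(a.(X + 0) + (b.0)\{b}) + a.0) + 0) + (b.0)\{b} :: -a-> s4
  s4 = (rec X. b.b.(a.(X + 0) + (b.0)\{b}) + a.0) + 0 :: -a-> s1, -b-> s2
Q's transition system — 4 states:
  t0 = rec X. b.b.(a.(X + 0) + (b.0)\{b}) :: -b-> t1
  t1 = b.(a.((rec X. b.b.(a.(X + 0) + (b.0)\{b})) + 0) + (b.0)\{b}) :: -b-> t2
  t2 = a.((rec X. b.b.(a.(X + 0) + (b.0)\{b})) + 0) + (b.0)\{b} :: -a-> t3
  t3 = (rec X. b.b.(a.(X + 0) + (b.0)\{b})) + 0 :: -b-> t1
Partition-refinement fixed point:
  B0 = {s0, s4}
  B1 = {s1}
  B2 = {s2}
  B3 = {s3}
  B4 = {t0, t3}
  B5 = {t1}
  B6 = {t2}
s0 ∈ B0, t0 ∈ B4 → different blocks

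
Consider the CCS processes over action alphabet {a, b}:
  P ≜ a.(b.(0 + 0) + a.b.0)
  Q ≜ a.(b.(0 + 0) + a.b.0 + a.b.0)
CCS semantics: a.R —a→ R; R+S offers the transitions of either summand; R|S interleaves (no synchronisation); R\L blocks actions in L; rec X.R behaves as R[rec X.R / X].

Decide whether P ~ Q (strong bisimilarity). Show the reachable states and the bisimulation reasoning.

bisimilar

P's transition system — 5 states:
  m0 = a.(b.(0 + 0) + a.b.0) → =a=> m1
  m1 = b.(0 + 0) + a.b.0 → =a=> m2, =b=> m3
  m2 = b.0 → =b=> m4
  m3 = 0 + 0 → (no moves)
  m4 = 0 → (no moves)
Q's transition system — 5 states:
  n0 = a.(b.(0 + 0) + a.b.0 + a.b.0) → =a=> n1
  n1 = b.(0 + 0) + a.b.0 + a.b.0 → =a=> n2, =b=> n3
  n2 = b.0 → =b=> n4
  n3 = 0 + 0 → (no moves)
  n4 = 0 → (no moves)
Partition-refinement fixed point:
  B0 = {m0, n0}
  B1 = {m1, n1}
  B2 = {m2, n2}
  B3 = {m3, m4, n3, n4}
m0 ∈ B0, n0 ∈ B0 → same block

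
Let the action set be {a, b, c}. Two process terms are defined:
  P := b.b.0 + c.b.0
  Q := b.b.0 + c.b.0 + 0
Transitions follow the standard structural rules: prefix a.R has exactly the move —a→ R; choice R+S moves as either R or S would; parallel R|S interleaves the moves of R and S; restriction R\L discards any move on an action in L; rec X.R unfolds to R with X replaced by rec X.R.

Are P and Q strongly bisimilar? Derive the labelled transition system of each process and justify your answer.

YES

P's transition system — 3 states:
  m0 = b.b.0 + c.b.0 → -b-> m1, -c-> m1
  m1 = b.0 → -b-> m2
  m2 = 0 → ∅
Q's transition system — 3 states:
  n0 = b.b.0 + c.b.0 + 0 → -b-> n1, -c-> n1
  n1 = b.0 → -b-> n2
  n2 = 0 → ∅
Partition-refinement fixed point:
  B0 = {m0, n0}
  B1 = {m1, n1}
  B2 = {m2, n2}
m0 ∈ B0, n0 ∈ B0 → same block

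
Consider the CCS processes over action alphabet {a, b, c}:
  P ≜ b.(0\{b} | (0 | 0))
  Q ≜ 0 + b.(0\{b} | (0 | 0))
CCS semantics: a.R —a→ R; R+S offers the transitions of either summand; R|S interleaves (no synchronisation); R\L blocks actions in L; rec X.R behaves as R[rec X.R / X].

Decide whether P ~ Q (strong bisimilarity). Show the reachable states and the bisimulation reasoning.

Reachable graph of P (2 states):
  u0 = b.(0\{b} | (0 | 0)) has moves -b-> u1
  u1 = 0\{b} | (0 | 0) has moves stopped
Reachable graph of Q (2 states):
  v0 = 0 + b.(0\{b} | (0 | 0)) has moves -b-> v1
  v1 = 0\{b} | (0 | 0) has moves stopped
Partition-refinement fixed point:
  B0 = {u0, v0}
  B1 = {u1, v1}
u0 ∈ B0, v0 ∈ B0 → same block

P ~ Q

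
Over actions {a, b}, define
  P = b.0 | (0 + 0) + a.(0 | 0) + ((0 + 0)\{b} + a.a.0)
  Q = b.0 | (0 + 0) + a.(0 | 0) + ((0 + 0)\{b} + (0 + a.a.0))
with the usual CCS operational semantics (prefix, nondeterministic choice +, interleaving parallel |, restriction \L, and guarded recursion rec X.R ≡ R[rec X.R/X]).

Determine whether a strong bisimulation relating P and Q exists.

YES

Reachable graph of P (5 states):
  p0 = b.0 | (0 + 0) + a.(0 | 0) + ((0 + 0)\{b} + a.a.0) :: -a-> p1, -a-> p2, -b-> p3
  p1 = 0 | 0 :: stopped
  p2 = a.0 :: -a-> p4
  p3 = 0 | (0 + 0) :: stopped
  p4 = 0 :: stopped
Reachable graph of Q (5 states):
  q0 = b.0 | (0 + 0) + a.(0 | 0) + ((0 + 0)\{b} + (0 + a.a.0)) :: -a-> q1, -a-> q2, -b-> q3
  q1 = 0 | 0 :: stopped
  q2 = a.0 :: -a-> q4
  q3 = 0 | (0 + 0) :: stopped
  q4 = 0 :: stopped
Bisimilarity quotient blocks:
  B0 = {p0, q0}
  B1 = {p1, p3, p4, q1, q3, q4}
  B2 = {p2, q2}
p0 ∈ B0, q0 ∈ B0 → same block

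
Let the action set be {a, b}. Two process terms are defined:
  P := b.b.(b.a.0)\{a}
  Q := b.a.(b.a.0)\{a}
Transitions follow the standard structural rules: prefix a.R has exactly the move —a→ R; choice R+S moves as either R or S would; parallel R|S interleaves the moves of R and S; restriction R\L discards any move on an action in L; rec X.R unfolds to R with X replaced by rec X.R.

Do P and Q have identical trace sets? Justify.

Reachable graph of P (4 states):
  p0 = b.b.(b.a.0)\{a} has moves -b-> p1
  p1 = b.(b.a.0)\{a} has moves -b-> p2
  p2 = (b.a.0)\{a} has moves -b-> p3
  p3 = (a.0)\{a} has moves ·
Reachable graph of Q (4 states):
  q0 = b.a.(b.a.0)\{a} has moves -b-> q1
  q1 = a.(b.a.0)\{a} has moves -a-> q2
  q2 = (b.a.0)\{a} has moves -b-> q3
  q3 = (a.0)\{a} has moves ·
Run σ = ⟨bb⟩ on P: start {p0}
  after b @ step 1: {p1}
  after b @ step 2: {p2}
  ✓ P
Run σ = ⟨bb⟩ on Q: start {q0}
  after b @ step 1: {q1}
  after b @ step 2: ∅ (Q stuck)

NO — witness ⟨bb⟩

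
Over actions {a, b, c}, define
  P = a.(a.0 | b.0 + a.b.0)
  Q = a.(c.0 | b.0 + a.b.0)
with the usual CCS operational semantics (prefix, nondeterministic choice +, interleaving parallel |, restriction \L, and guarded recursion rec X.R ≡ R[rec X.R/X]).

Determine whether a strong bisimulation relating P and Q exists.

NO

LTS(P): 7 reachable states
  p0 = a.(a.0 | b.0 + a.b.0) | —a→ p1
  p1 = a.0 | b.0 + a.b.0 | —a→ p2, —a→ p3, —b→ p4
  p2 = 0 | b.0 | —b→ p5
  p3 = b.0 | —b→ p6
  p4 = a.0 | 0 | —a→ p5
  p5 = 0 | 0 | stopped
  p6 = 0 | stopped
LTS(Q): 7 reachable states
  q0 = a.(c.0 | b.0 + a.b.0) | —a→ q1
  q1 = c.0 | b.0 + a.b.0 | —a→ q2, —b→ q3, —c→ q4
  q2 = b.0 | —b→ q5
  q3 = c.0 | 0 | —c→ q6
  q4 = 0 | b.0 | —b→ q6
  q5 = 0 | stopped
  q6 = 0 | 0 | stopped
Coarsest stable partition (strong bisimilarity classes):
  B0 = {p0}
  B1 = {p1}
  B2 = {p2, p3, q2, q4}
  B3 = {p5, p6, q5, q6}
  B4 = {p4}
  B5 = {q0}
  B6 = {q1}
  B7 = {q3}
p0 ∈ B0, q0 ∈ B5 → different blocks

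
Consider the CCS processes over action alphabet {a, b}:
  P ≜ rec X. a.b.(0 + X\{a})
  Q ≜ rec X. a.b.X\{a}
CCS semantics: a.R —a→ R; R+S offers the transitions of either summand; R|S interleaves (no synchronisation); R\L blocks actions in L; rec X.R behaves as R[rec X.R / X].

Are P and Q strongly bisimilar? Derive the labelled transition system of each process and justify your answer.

YES

Reachable graph of P (3 states):
  s0 = rec X. a.b.(0 + X\{a}) ⊢ ··a··> s1
  s1 = b.(0 + (rec X. a.b.(0 + X\{a}))\{a}) ⊢ ··b··> s2
  s2 = 0 + (rec X. a.b.(0 + X\{a}))\{a} ⊢ deadlocked
Reachable graph of Q (3 states):
  t0 = rec X. a.b.X\{a} ⊢ ··a··> t1
  t1 = b.(rec X. a.b.X\{a})\{a} ⊢ ··b··> t2
  t2 = (rec X. a.b.X\{a})\{a} ⊢ deadlocked
Bisimilarity quotient blocks:
  B0 = {s0, t0}
  B1 = {s1, t1}
  B2 = {s2, t2}
s0 ∈ B0, t0 ∈ B0 → same block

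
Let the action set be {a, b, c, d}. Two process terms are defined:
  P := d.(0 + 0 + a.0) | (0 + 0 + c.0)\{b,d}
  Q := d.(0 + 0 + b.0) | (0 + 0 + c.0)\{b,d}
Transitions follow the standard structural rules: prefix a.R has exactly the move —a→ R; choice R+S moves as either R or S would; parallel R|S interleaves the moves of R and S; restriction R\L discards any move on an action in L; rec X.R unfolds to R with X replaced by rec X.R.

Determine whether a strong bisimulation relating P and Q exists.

LTS(P): 6 reachable states
  m0 = d.(0 + 0 + a.0) | (0 + 0 + c.0)\{b,d} ⊢ --c--▸ m1, --d--▸ m2
  m1 = d.(0 + 0 + a.0) | 0\{b,d} ⊢ --d--▸ m3
  m2 = (0 + 0 + a.0) | (0 + 0 + c.0)\{b,d} ⊢ --a--▸ m4, --c--▸ m3
  m3 = (0 + 0 + a.0) | 0\{b,d} ⊢ --a--▸ m5
  m4 = 0 | (0 + 0 + c.0)\{b,d} ⊢ --c--▸ m5
  m5 = 0 | 0\{b,d} ⊢ (no moves)
LTS(Q): 6 reachable states
  n0 = d.(0 + 0 + b.0) | (0 + 0 + c.0)\{b,d} ⊢ --c--▸ n1, --d--▸ n2
  n1 = d.(0 + 0 + b.0) | 0\{b,d} ⊢ --d--▸ n3
  n2 = (0 + 0 + b.0) | (0 + 0 + c.0)\{b,d} ⊢ --b--▸ n4, --c--▸ n3
  n3 = (0 + 0 + b.0) | 0\{b,d} ⊢ --b--▸ n5
  n4 = 0 | (0 + 0 + c.0)\{b,d} ⊢ --c--▸ n5
  n5 = 0 | 0\{b,d} ⊢ (no moves)
Partition-refinement fixed point:
  B0 = {m0}
  B1 = {m2}
  B2 = {m4, n4}
  B3 = {m5, n5}
  B4 = {m3}
  B5 = {m1}
  B6 = {n0}
  B7 = {n1}
  B8 = {n3}
  B9 = {n2}
m0 ∈ B0, n0 ∈ B6 → different blocks

not bisimilar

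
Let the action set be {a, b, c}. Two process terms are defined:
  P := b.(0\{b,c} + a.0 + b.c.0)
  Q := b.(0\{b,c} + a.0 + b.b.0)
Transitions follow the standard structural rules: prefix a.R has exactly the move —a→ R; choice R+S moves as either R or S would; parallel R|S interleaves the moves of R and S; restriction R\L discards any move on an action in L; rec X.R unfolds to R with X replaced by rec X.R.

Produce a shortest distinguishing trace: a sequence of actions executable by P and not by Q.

P's transition system — 4 states:
  m0 = b.(0\{b,c} + a.0 + b.c.0) ⊢ --b--▸ m1
  m1 = 0\{b,c} + a.0 + b.c.0 ⊢ --a--▸ m2, --b--▸ m3
  m2 = 0 ⊢ ·
  m3 = c.0 ⊢ --c--▸ m2
Q's transition system — 4 states:
  n0 = b.(0\{b,c} + a.0 + b.b.0) ⊢ --b--▸ n1
  n1 = 0\{b,c} + a.0 + b.b.0 ⊢ --a--▸ n2, --b--▸ n3
  n2 = 0 ⊢ ·
  n3 = b.0 ⊢ --b--▸ n2
Executing bbc from P (initial set {m0}):
  step 1 (b): {m1}
  step 2 (b): {m3}
  step 3 (c): {m2}
  ✓ P
Executing bbc from Q (initial set {n0}):
  step 1 (b): {n1}
  step 2 (b): {n3}
  step 3 (c): ∅ (Q stuck)

bbc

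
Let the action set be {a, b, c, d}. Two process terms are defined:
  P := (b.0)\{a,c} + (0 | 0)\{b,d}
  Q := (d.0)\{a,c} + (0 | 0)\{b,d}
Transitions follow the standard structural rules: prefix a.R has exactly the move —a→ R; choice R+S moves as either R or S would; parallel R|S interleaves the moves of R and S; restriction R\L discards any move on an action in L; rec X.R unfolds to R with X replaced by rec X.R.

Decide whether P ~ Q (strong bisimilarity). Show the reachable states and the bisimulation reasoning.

LTS(P): 2 reachable states
  s0 = (b.0)\{a,c} + (0 | 0)\{b,d} :: ··b··> s1
  s1 = 0\{a,c} :: ·
LTS(Q): 2 reachable states
  t0 = (d.0)\{a,c} + (0 | 0)\{b,d} :: ··d··> t1
  t1 = 0\{a,c} :: ·
Bisimilarity quotient blocks:
  B0 = {s0}
  B1 = {s1, t1}
  B2 = {t0}
s0 ∈ B0, t0 ∈ B2 → different blocks

not bisimilar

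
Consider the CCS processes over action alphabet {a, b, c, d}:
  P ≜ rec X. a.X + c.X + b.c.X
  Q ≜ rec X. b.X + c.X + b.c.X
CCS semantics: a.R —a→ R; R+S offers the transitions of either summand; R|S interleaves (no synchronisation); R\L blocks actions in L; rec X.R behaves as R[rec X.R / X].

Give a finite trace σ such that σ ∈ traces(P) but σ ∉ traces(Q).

a

LTS(P): 2 reachable states
  m0 = rec X. a.X + c.X + b.c.X ⊢ =a=> m0, =b=> m1, =c=> m0
  m1 = c.(rec X. a.X + c.X + b.c.X) ⊢ =c=> m0
LTS(Q): 2 reachable states
  n0 = rec X. b.X + c.X + b.c.X ⊢ =b=> n0, =b=> n1, =c=> n0
  n1 = c.(rec X. b.X + c.X + b.c.X) ⊢ =c=> n0
Trace ⟨a⟩ through P, begin at {m0}:
  step 1 (a): {m0}
  P completes σ.
Trace ⟨a⟩ through Q, begin at {n0}:
  step 1 (a): ∅ (Q stuck)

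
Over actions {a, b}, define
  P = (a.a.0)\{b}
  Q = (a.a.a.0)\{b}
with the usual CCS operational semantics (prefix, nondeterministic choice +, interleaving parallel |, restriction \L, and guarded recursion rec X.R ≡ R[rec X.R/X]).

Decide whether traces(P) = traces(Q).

LTS(P): 3 reachable states
  p0 = (a.a.0)\{b} :: --a--▸ p1
  p1 = (a.0)\{b} :: --a--▸ p2
  p2 = 0\{b} :: stopped
LTS(Q): 4 reachable states
  q0 = (a.a.a.0)\{b} :: --a--▸ q1
  q1 = (a.a.0)\{b} :: --a--▸ q2
  q2 = (a.0)\{b} :: --a--▸ q3
  q3 = 0\{b} :: stopped
Executing aaa from Q (initial set {q0}):
  [1] a ⇒ {q1}
  [2] a ⇒ {q2}
  [3] a ⇒ {q3}
  — Q admits the full trace.
Executing aaa from P (initial set {p0}):
  [1] a ⇒ {p1}
  [2] a ⇒ {p2}
  [3] a ⇒ no successor for P

trace-distinct — witness ⟨aaa⟩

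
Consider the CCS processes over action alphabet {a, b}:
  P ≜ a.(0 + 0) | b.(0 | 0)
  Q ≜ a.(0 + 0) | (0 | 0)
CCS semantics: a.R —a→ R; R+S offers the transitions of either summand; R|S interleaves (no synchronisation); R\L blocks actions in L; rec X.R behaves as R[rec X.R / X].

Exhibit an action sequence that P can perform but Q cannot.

b

P's transition system — 4 states:
  p0 = a.(0 + 0) | b.(0 | 0) :: -a-> p1, -b-> p2
  p1 = (0 + 0) | b.(0 | 0) :: -b-> p3
  p2 = a.(0 + 0) | (0 | 0) :: -a-> p3
  p3 = (0 + 0) | (0 | 0) :: ·
Q's transition system — 2 states:
  q0 = a.(0 + 0) | (0 | 0) :: -a-> q1
  q1 = (0 + 0) | (0 | 0) :: ·
Executing b from P (initial set {p0}):
  after b @ step 1: {p2}
  — P admits the full trace.
Executing b from Q (initial set {q0}):
  after b @ step 1: ∅ (Q stuck)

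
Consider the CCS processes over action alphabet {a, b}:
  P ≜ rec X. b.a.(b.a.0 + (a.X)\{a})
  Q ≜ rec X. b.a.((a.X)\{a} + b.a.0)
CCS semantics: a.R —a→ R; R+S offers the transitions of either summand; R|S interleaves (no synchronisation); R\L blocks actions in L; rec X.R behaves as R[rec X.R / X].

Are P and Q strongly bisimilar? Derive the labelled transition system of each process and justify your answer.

LTS(P): 5 reachable states
  p0 = rec X. b.a.(b.a.0 + (a.X)\{a}) ⊢ =b=> p1
  p1 = a.(b.a.0 + (a.(rec X. b.a.(b.a.0 + (a.X)\{a})))\{a}) ⊢ =a=> p2
  p2 = b.a.0 + (a.(rec X. b.a.(b.a.0 + (a.X)\{a})))\{a} ⊢ =b=> p3
  p3 = a.0 ⊢ =a=> p4
  p4 = 0 ⊢ ·
LTS(Q): 5 reachable states
  q0 = rec X. b.a.((a.X)\{a} + b.a.0) ⊢ =b=> q1
  q1 = a.((a.(rec X. b.a.((a.X)\{a} + b.a.0)))\{a} + b.a.0) ⊢ =a=> q2
  q2 = (a.(rec X. b.a.((a.X)\{a} + b.a.0)))\{a} + b.a.0 ⊢ =b=> q3
  q3 = a.0 ⊢ =a=> q4
  q4 = 0 ⊢ ·
Coarsest stable partition (strong bisimilarity classes):
  B0 = {p0, q0}
  B1 = {p1, q1}
  B2 = {p2, q2}
  B3 = {p3, q3}
  B4 = {p4, q4}
p0 ∈ B0, q0 ∈ B0 → same block

YES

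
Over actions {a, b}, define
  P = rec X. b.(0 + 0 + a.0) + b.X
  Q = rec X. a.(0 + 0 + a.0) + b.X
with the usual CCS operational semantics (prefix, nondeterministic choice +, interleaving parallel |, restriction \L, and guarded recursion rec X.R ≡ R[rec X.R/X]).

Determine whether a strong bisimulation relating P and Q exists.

Reachable graph of P (3 states):
  s0 = rec X. b.(0 + 0 + a.0) + b.X ⊢ —b→ s0, —b→ s1
  s1 = 0 + 0 + a.0 ⊢ —a→ s2
  s2 = 0 ⊢ stopped
Reachable graph of Q (3 states):
  t0 = rec X. a.(0 + 0 + a.0) + b.X ⊢ —a→ t1, —b→ t0
  t1 = 0 + 0 + a.0 ⊢ —a→ t2
  t2 = 0 ⊢ stopped
Partition-refinement fixed point:
  B0 = {s0}
  B1 = {s1, t1}
  B2 = {s2, t2}
  B3 = {t0}
s0 ∈ B0, t0 ∈ B3 → different blocks

P ≁ Q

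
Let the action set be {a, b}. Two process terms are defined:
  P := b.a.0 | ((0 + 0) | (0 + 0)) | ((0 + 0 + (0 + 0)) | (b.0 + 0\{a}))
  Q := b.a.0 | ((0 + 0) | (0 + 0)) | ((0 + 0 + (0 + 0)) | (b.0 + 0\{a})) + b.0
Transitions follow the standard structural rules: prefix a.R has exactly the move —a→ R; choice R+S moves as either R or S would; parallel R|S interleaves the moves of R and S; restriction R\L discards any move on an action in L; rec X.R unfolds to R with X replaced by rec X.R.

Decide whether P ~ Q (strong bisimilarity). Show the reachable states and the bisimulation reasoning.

LTS(P): 6 reachable states
  u0 = b.a.0 | ((0 + 0) | (0 + 0)) | ((0 + 0 + (0 + 0)) | (b.0 + 0\{a})) has moves —b→ u1, —b→ u2
  u1 = a.0 | ((0 + 0) | (0 + 0)) | ((0 + 0 + (0 + 0)) | (b.0 + 0\{a})) has moves —a→ u3, —b→ u4
  u2 = b.a.0 | ((0 + 0) | (0 + 0)) | ((0 + 0 + (0 + 0)) | 0) has moves —b→ u4
  u3 = 0 | ((0 + 0) | (0 + 0)) | ((0 + 0 + (0 + 0)) | (b.0 + 0\{a})) has moves —b→ u5
  u4 = a.0 | ((0 + 0) | (0 + 0)) | ((0 + 0 + (0 + 0)) | 0) has moves —a→ u5
  u5 = 0 | ((0 + 0) | (0 + 0)) | ((0 + 0 + (0 + 0)) | 0) has moves (no moves)
LTS(Q): 7 reachable states
  v0 = b.a.0 | ((0 + 0) | (0 + 0)) | ((0 + 0 + (0 + 0)) | (b.0 + 0\{a})) + b.0 has moves —b→ v1, —b→ v2, —b→ v3
  v1 = 0 has moves (no moves)
  v2 = a.0 | ((0 + 0) | (0 + 0)) | ((0 + 0 + (0 + 0)) | (b.0 + 0\{a})) has moves —a→ v4, —b→ v5
  v3 = b.a.0 | ((0 + 0) | (0 + 0)) | ((0 + 0 + (0 + 0)) | 0) has moves —b→ v5
  v4 = 0 | ((0 + 0) | (0 + 0)) | ((0 + 0 + (0 + 0)) | (b.0 + 0\{a})) has moves —b→ v6
  v5 = a.0 | ((0 + 0) | (0 + 0)) | ((0 + 0 + (0 + 0)) | 0) has moves —a→ v6
  v6 = 0 | ((0 + 0) | (0 + 0)) | ((0 + 0 + (0 + 0)) | 0) has moves (no moves)
Partition-refinement fixed point:
  B0 = {u0}
  B1 = {u2, v3}
  B2 = {u4, v5}
  B3 = {u5, v1, v6}
  B4 = {u1, v2}
  B5 = {u3, v4}
  B6 = {v0}
u0 ∈ B0, v0 ∈ B6 → different blocks

NO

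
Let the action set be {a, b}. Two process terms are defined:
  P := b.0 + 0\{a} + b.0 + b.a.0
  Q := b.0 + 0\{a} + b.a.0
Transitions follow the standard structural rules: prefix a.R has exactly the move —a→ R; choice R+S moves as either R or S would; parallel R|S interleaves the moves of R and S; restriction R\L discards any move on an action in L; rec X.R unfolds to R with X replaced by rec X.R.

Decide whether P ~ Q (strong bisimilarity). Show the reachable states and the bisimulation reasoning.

YES

LTS(P): 3 reachable states
  m0 = b.0 + 0\{a} + b.0 + b.a.0 :: -b-> m1, -b-> m2
  m1 = 0 :: ∅
  m2 = a.0 :: -a-> m1
LTS(Q): 3 reachable states
  n0 = b.0 + 0\{a} + b.a.0 :: -b-> n1, -b-> n2
  n1 = 0 :: ∅
  n2 = a.0 :: -a-> n1
Partition-refinement fixed point:
  B0 = {m0, n0}
  B1 = {m2, n2}
  B2 = {m1, n1}
m0 ∈ B0, n0 ∈ B0 → same block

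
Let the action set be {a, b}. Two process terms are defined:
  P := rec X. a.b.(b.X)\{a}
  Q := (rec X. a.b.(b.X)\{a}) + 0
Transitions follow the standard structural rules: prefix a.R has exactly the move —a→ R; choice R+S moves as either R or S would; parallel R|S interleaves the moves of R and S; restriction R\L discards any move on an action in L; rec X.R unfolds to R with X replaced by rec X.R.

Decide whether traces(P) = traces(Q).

trace-equivalent

Reachable graph of P (4 states):
  m0 = rec X. a.b.(b.X)\{a} :: ··a··> m1
  m1 = b.(b.(rec X. a.b.(b.X)\{a}))\{a} :: ··b··> m2
  m2 = (b.(rec X. a.b.(b.X)\{a}))\{a} :: ··b··> m3
  m3 = (rec X. a.b.(b.X)\{a})\{a} :: deadlocked
Reachable graph of Q (4 states):
  n0 = (rec X. a.b.(b.X)\{a}) + 0 :: ··a··> n1
  n1 = b.(b.(rec X. a.b.(b.X)\{a}))\{a} :: ··b··> n2
  n2 = (b.(rec X. a.b.(b.X)\{a}))\{a} :: ··b··> n3
  n3 = (rec X. a.b.(b.X)\{a})\{a} :: deadlocked
Partition-refinement fixed point:
  B0 = {m0, n0}
  B1 = {m1, n1}
  B2 = {m2, n2}
  B3 = {m3, n3}
m0 ∈ B0, n0 ∈ B0 → same block
Bisimilar ⇒ trace-equivalent.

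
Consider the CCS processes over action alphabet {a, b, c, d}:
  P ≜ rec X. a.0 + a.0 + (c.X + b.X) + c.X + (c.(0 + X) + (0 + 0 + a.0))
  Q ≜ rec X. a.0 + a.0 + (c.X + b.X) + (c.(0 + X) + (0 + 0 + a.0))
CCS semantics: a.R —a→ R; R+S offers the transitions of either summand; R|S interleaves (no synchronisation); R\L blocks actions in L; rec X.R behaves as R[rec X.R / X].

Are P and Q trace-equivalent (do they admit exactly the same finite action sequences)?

trace-equivalent

P's transition system — 3 states:
  m0 = rec X. a.0 + a.0 + (c.X + b.X) + c.X + (c.(0 + X) + (0 + 0 + a.0)) → --a--▸ m1, --b--▸ m0, --c--▸ m0, --c--▸ m2
  m1 = 0 → ·
  m2 = 0 + (rec X. a.0 + a.0 + (c.X + b.X) + c.X + (c.(0 + X) + (0 + 0 + a.0))) → --a--▸ m1, --b--▸ m0, --c--▸ m0, --c--▸ m2
Q's transition system — 3 states:
  n0 = rec X. a.0 + a.0 + (c.X + b.X) + (c.(0 + X) + (0 + 0 + a.0)) → --a--▸ n1, --b--▸ n0, --c--▸ n0, --c--▸ n2
  n1 = 0 → ·
  n2 = 0 + (rec X. a.0 + a.0 + (c.X + b.X) + (c.(0 + X) + (0 + 0 + a.0))) → --a--▸ n1, --b--▸ n0, --c--▸ n0, --c--▸ n2
Bisimilarity quotient blocks:
  B0 = {m0, m2, n0, n2}
  B1 = {m1, n1}
m0 ∈ B0, n0 ∈ B0 → same block
Bisimilar ⇒ trace-equivalent.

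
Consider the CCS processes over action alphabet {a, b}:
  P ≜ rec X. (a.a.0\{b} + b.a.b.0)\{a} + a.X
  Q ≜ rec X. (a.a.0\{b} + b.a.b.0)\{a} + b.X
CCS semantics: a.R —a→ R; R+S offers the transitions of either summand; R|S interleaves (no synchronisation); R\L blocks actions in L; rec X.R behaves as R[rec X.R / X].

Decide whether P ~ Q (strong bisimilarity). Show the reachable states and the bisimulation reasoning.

Reachable graph of P (2 states):
  s0 = rec X. (a.a.0\{b} + b.a.b.0)\{a} + a.X | ··a··> s0, ··b··> s1
  s1 = (a.b.0)\{a} | stopped
Reachable graph of Q (2 states):
  t0 = rec X. (a.a.0\{b} + b.a.b.0)\{a} + b.X | ··b··> t0, ··b··> t1
  t1 = (a.b.0)\{a} | stopped
Partition-refinement fixed point:
  B0 = {s0}
  B1 = {s1, t1}
  B2 = {t0}
s0 ∈ B0, t0 ∈ B2 → different blocks

NO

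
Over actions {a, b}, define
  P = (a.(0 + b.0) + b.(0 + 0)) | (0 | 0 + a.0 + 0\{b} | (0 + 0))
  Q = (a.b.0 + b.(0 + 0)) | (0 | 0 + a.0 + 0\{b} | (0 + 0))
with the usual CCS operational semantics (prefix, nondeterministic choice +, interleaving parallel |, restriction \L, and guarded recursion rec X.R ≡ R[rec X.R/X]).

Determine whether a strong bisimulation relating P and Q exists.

LTS(P): 8 reachable states
  m0 = (a.(0 + b.0) + b.(0 + 0)) | (0 | 0 + a.0 + 0\{b} | (0 + 0)) :: ··a··> m1, ··a··> m2, ··b··> m3
  m1 = (0 + b.0) | (0 | 0 + a.0 + 0\{b} | (0 + 0)) :: ··a··> m4, ··b··> m5
  m2 = (a.(0 + b.0) + b.(0 + 0)) | 0 :: ··a··> m4, ··b··> m6
  m3 = (0 + 0) | (0 | 0 + a.0 + 0\{b} | (0 + 0)) :: ··a··> m6
  m4 = (0 + b.0) | 0 :: ··b··> m7
  m5 = 0 | (0 | 0 + a.0 + 0\{b} | (0 + 0)) :: ··a··> m7
  m6 = (0 + 0) | 0 :: stopped
  m7 = 0 | 0 :: stopped
LTS(Q): 8 reachable states
  n0 = (a.b.0 + b.(0 + 0)) | (0 | 0 + a.0 + 0\{b} | (0 + 0)) :: ··a··> n1, ··a··> n2, ··b··> n3
  n1 = (a.b.0 + b.(0 + 0)) | 0 :: ··a··> n4, ··b··> n5
  n2 = b.0 | (0 | 0 + a.0 + 0\{b} | (0 + 0)) :: ··a··> n4, ··b··> n6
  n3 = (0 + 0) | (0 | 0 + a.0 + 0\{b} | (0 + 0)) :: ··a··> n5
  n4 = b.0 | 0 :: ··b··> n7
  n5 = (0 + 0) | 0 :: stopped
  n6 = 0 | (0 | 0 + a.0 + 0\{b} | (0 + 0)) :: ··a··> n7
  n7 = 0 | 0 :: stopped
Coarsest stable partition (strong bisimilarity classes):
  B0 = {m0, n0}
  B1 = {m2, n1}
  B2 = {m4, n4}
  B3 = {m6, m7, n5, n7}
  B4 = {m1, n2}
  B5 = {m3, m5, n3, n6}
m0 ∈ B0, n0 ∈ B0 → same block

P ~ Q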